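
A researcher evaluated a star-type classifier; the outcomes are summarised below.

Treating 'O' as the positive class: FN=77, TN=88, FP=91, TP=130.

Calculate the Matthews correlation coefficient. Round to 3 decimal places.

MCC = (TP·TN − FP·FN) / √((TP+FP)(TP+FN)(TN+FP)(TN+FN))
Numerator = 130·88 − 91·77 = 4433
Denominator = √(221·207·179·165) = √1351137645 = 36757.8243
MCC = 4433 / 36757.8243 = 0.121

0.121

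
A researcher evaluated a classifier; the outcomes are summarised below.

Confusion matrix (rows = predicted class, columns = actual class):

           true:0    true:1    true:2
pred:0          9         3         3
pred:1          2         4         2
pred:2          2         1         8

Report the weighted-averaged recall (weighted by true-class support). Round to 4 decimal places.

0.6176

Per-class recall (TP/(TP+FN)):
  0: TP=9, FN=2+2=4 → 9/13 = 0.69231
  1: TP=4, FN=3+1=4 → 4/8 = 0.50000
  2: TP=8, FN=3+2=5 → 8/13 = 0.61538
Weighted-recall = Σ (supportᵢ/N)·recallᵢ with N=34: (13/34)·0.69231 + (8/34)·0.50000 + (13/34)·0.61538 = 0.6176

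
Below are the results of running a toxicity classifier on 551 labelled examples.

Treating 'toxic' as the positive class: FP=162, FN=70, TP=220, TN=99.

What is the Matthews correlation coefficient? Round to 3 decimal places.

0.149

MCC = (TP·TN − FP·FN) / √((TP+FP)(TP+FN)(TN+FP)(TN+FN))
Numerator = 220·99 − 162·70 = 10440
Denominator = √(382·290·261·169) = √4886395020 = 69902.7540
MCC = 10440 / 69902.7540 = 0.149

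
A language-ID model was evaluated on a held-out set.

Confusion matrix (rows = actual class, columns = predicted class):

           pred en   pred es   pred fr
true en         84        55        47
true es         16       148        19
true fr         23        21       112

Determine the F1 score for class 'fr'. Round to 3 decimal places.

0.671

F1 score = 2·TP/(2·TP+FP+FN).
fr: TP=112, FP=47+19=66, FN=23+21=44 → 224/334 = 0.6707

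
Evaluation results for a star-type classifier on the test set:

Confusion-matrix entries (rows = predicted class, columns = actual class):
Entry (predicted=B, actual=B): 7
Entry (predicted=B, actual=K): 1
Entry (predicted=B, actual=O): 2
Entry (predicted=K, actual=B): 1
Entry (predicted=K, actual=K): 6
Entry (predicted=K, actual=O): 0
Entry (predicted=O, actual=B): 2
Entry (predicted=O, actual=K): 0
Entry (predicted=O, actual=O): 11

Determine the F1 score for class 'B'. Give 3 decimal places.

F1 score = 2·TP/(2·TP+FP+FN).
B: TP=7, FP=1+2=3, FN=1+2=3 → 14/20 = 0.7000

0.700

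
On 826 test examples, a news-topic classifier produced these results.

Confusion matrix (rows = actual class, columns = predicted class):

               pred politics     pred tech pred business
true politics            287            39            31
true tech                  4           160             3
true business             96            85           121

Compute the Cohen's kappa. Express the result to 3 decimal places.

Observed agreement pₒ = trace/N = 568/826 = 0.6877
Expected agreement pₑ = Σ (rowᵢ·colᵢ)/N² = (357·387 + 167·284 + 302·155)/826² = 0.3406
κ = (pₒ − pₑ)/(1 − pₑ) = (0.6877 − 0.3406)/(1 − 0.3406) = 0.526

0.526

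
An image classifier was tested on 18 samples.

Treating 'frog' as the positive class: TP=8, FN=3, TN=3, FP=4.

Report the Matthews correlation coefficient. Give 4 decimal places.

MCC = (TP·TN − FP·FN) / √((TP+FP)(TP+FN)(TN+FP)(TN+FN))
Numerator = 8·3 − 4·3 = 12
Denominator = √(12·11·7·6) = √5544 = 74.4580
MCC = 12 / 74.4580 = 0.1612

0.1612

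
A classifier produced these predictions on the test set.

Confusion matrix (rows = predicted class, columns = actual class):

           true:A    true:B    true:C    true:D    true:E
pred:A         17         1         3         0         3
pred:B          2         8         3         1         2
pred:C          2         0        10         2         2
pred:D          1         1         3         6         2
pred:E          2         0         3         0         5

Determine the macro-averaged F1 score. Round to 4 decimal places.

Per-class F1 score (2·TP/(2·TP+FP+FN)):
  A: TP=17, FP=1+3+0+3=7, FN=2+2+1+2=7 → 34/48 = 0.70833
  B: TP=8, FP=2+3+1+2=8, FN=1+0+1+0=2 → 16/26 = 0.61538
  C: TP=10, FP=2+0+2+2=6, FN=3+3+3+3=12 → 20/38 = 0.52632
  D: TP=6, FP=1+1+3+2=7, FN=0+1+2+0=3 → 12/22 = 0.54545
  E: TP=5, FP=2+0+3+0=5, FN=3+2+2+2=9 → 10/24 = 0.41667
Macro-F1 score = mean = (0.70833 + 0.61538 + 0.52632 + 0.54545 + 0.41667) / 5 = 0.5624

0.5624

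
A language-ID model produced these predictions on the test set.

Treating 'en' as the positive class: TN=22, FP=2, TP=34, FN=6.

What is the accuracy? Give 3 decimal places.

0.875

Accuracy = (TP+TN)/N = (34+22)/64 = 0.875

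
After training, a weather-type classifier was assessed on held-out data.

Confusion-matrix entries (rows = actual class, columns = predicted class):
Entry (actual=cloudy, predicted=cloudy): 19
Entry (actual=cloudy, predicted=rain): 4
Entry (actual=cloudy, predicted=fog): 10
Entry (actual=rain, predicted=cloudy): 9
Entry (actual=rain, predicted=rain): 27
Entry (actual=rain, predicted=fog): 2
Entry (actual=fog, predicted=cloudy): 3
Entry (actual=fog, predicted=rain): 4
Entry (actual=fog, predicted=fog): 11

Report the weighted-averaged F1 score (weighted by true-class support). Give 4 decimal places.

0.6445

Per-class F1 score (2·TP/(2·TP+FP+FN)):
  cloudy: TP=19, FP=9+3=12, FN=4+10=14 → 38/64 = 0.59375
  rain: TP=27, FP=4+4=8, FN=9+2=11 → 54/73 = 0.73973
  fog: TP=11, FP=10+2=12, FN=3+4=7 → 22/41 = 0.53659
Weighted-F1 score = Σ (supportᵢ/N)·F1 scoreᵢ with N=89: (33/89)·0.59375 + (38/89)·0.73973 + (18/89)·0.53659 = 0.6445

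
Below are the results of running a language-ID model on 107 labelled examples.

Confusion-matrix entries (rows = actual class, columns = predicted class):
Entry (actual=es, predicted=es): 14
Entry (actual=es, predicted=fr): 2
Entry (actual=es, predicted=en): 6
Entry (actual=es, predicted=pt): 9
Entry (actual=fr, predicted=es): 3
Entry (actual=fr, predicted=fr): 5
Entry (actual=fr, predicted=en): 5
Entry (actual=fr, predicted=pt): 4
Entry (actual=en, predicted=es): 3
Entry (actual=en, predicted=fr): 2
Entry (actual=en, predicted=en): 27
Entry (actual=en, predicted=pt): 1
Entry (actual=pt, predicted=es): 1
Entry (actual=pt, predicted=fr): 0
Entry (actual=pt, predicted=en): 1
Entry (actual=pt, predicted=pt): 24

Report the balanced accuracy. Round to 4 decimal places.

0.6217

Balanced accuracy = mean of per-class recall.
  es: recall = 14/31 = 0.45161
  fr: recall = 5/17 = 0.29412
  en: recall = 27/33 = 0.81818
  pt: recall = 24/26 = 0.92308
Mean = (0.45161 + 0.29412 + 0.81818 + 0.92308) / 4 = 0.6217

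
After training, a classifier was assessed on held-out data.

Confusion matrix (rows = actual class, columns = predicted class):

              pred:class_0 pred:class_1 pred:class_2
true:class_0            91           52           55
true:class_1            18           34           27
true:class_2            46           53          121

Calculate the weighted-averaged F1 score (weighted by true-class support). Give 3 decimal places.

0.508

Per-class F1 score (2·TP/(2·TP+FP+FN)):
  class_0: TP=91, FP=18+46=64, FN=52+55=107 → 182/353 = 0.5156
  class_1: TP=34, FP=52+53=105, FN=18+27=45 → 68/218 = 0.3119
  class_2: TP=121, FP=55+27=82, FN=46+53=99 → 242/423 = 0.5721
Weighted-F1 score = Σ (supportᵢ/N)·F1 scoreᵢ with N=497: (198/497)·0.5156 + (79/497)·0.3119 + (220/497)·0.5721 = 0.508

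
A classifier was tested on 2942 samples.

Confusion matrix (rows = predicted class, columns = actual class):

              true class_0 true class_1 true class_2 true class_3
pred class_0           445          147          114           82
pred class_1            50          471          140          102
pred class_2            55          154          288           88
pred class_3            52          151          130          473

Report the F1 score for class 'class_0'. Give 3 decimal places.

0.640

F1 score = 2·TP/(2·TP+FP+FN).
class_0: TP=445, FP=147+114+82=343, FN=50+55+52=157 → 890/1390 = 0.6403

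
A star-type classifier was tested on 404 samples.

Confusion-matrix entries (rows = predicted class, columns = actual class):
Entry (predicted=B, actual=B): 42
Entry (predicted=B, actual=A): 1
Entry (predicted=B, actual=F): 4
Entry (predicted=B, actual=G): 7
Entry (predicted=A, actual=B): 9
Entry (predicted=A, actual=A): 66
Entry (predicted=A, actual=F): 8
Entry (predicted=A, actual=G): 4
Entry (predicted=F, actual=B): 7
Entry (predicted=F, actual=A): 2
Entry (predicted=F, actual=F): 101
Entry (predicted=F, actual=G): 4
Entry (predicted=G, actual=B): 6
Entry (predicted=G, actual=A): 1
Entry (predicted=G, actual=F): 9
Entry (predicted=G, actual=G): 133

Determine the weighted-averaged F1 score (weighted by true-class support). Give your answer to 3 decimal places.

Per-class F1 score (2·TP/(2·TP+FP+FN)):
  B: TP=42, FP=1+4+7=12, FN=9+7+6=22 → 84/118 = 0.7119
  A: TP=66, FP=9+8+4=21, FN=1+2+1=4 → 132/157 = 0.8408
  F: TP=101, FP=7+2+4=13, FN=4+8+9=21 → 202/236 = 0.8559
  G: TP=133, FP=6+1+9=16, FN=7+4+4=15 → 266/297 = 0.8956
Weighted-F1 score = Σ (supportᵢ/N)·F1 scoreᵢ with N=404: (64/404)·0.7119 + (70/404)·0.8408 + (122/404)·0.8559 + (148/404)·0.8956 = 0.845

0.845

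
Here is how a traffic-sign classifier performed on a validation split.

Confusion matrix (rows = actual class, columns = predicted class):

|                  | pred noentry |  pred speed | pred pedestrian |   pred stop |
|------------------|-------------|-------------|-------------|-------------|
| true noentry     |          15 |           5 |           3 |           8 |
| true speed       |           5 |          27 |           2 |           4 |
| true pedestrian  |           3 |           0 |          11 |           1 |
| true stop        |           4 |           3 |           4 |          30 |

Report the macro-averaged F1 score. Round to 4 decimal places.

Per-class F1 score (2·TP/(2·TP+FP+FN)):
  noentry: TP=15, FP=5+3+4=12, FN=5+3+8=16 → 30/58 = 0.51724
  speed: TP=27, FP=5+0+3=8, FN=5+2+4=11 → 54/73 = 0.73973
  pedestrian: TP=11, FP=3+2+4=9, FN=3+0+1=4 → 22/35 = 0.62857
  stop: TP=30, FP=8+4+1=13, FN=4+3+4=11 → 60/84 = 0.71429
Macro-F1 score = mean = (0.51724 + 0.73973 + 0.62857 + 0.71429) / 4 = 0.6500

0.6500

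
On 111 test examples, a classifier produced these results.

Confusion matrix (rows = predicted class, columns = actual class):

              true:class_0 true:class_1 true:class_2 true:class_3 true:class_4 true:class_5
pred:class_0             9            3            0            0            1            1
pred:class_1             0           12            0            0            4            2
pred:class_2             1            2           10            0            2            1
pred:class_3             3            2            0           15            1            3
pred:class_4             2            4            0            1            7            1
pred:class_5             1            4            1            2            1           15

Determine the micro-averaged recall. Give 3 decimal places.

0.613

Micro-averaging pools counts across classes: ΣTP=68, ΣFP=43, ΣFN=43.
Micro-recall = TP/(TP+FN) on pooled counts = 0.613 (equals overall accuracy in single-label multiclass).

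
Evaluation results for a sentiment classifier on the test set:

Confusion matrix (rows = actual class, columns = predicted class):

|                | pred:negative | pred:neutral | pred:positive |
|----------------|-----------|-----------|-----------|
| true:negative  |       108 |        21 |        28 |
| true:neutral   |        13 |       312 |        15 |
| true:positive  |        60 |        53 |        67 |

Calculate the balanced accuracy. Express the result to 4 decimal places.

Balanced accuracy = mean of per-class recall.
  negative: recall = 108/157 = 0.68790
  neutral: recall = 312/340 = 0.91765
  positive: recall = 67/180 = 0.37222
Mean = (0.68790 + 0.91765 + 0.37222) / 3 = 0.6593

0.6593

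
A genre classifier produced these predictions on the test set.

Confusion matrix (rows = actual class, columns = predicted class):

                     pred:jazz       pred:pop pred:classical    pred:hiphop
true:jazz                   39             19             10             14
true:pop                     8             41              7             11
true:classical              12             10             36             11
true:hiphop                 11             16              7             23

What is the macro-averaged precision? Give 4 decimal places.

0.5059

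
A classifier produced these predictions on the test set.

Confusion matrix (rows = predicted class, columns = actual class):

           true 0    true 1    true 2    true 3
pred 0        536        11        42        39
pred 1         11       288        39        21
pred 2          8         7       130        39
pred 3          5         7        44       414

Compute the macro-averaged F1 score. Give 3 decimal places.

Per-class F1 score (2·TP/(2·TP+FP+FN)):
  0: TP=536, FP=11+42+39=92, FN=11+8+5=24 → 1072/1188 = 0.9024
  1: TP=288, FP=11+39+21=71, FN=11+7+7=25 → 576/672 = 0.8571
  2: TP=130, FP=8+7+39=54, FN=42+39+44=125 → 260/439 = 0.5923
  3: TP=414, FP=5+7+44=56, FN=39+21+39=99 → 828/983 = 0.8423
Macro-F1 score = mean = (0.9024 + 0.8571 + 0.5923 + 0.8423) / 4 = 0.799

0.799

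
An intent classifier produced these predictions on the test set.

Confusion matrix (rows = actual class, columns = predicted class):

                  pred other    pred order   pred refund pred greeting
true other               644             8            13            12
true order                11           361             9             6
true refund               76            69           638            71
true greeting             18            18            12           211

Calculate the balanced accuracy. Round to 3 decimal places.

0.861

Balanced accuracy = mean of per-class recall.
  other: recall = 644/677 = 0.9513
  order: recall = 361/387 = 0.9328
  refund: recall = 638/854 = 0.7471
  greeting: recall = 211/259 = 0.8147
Mean = (0.9513 + 0.9328 + 0.7471 + 0.8147) / 4 = 0.861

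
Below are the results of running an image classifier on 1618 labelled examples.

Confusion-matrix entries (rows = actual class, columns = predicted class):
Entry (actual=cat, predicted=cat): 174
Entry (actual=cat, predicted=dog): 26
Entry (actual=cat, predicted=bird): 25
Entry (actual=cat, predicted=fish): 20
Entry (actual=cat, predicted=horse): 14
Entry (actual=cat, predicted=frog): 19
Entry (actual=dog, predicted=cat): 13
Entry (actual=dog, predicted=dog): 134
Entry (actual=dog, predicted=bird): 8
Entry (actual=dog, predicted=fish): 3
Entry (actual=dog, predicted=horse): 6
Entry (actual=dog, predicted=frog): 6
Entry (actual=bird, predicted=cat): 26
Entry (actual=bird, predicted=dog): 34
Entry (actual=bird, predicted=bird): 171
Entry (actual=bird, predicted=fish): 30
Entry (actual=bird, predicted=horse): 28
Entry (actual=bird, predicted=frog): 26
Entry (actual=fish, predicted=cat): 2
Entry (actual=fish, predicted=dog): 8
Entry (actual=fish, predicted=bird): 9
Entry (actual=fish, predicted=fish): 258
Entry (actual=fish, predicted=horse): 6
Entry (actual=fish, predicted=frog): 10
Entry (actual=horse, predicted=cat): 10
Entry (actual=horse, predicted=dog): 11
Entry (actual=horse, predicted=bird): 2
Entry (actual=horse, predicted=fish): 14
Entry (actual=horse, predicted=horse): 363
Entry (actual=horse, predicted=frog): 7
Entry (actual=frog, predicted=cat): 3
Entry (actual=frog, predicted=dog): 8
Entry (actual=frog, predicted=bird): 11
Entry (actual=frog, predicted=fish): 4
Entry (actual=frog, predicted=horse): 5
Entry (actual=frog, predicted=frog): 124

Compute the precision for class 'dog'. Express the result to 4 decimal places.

0.6063

precision = TP/(TP+FP).
dog: TP=134, FP=26+34+8+11+8=87 → 134/221 = 0.60633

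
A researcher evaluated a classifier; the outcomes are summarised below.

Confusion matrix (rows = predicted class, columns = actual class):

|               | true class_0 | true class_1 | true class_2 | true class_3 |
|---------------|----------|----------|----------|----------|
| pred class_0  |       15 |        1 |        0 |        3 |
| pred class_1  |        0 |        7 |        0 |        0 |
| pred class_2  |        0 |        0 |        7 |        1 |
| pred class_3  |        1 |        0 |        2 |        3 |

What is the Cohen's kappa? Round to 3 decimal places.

0.716

Observed agreement pₒ = trace/N = 32/40 = 0.8000
Expected agreement pₑ = Σ (rowᵢ·colᵢ)/N² = (16·19 + 8·7 + 9·8 + 7·6)/40² = 0.2963
κ = (pₒ − pₑ)/(1 − pₑ) = (0.8000 − 0.2963)/(1 − 0.2963) = 0.716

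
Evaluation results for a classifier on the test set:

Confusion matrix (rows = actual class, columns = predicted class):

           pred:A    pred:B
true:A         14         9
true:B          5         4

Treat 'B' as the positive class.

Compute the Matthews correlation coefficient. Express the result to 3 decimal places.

MCC = (TP·TN − FP·FN) / √((TP+FP)(TP+FN)(TN+FP)(TN+FN))
Numerator = 4·14 − 9·5 = 11
Denominator = √(13·9·23·19) = √51129 = 226.1172
MCC = 11 / 226.1172 = 0.049

0.049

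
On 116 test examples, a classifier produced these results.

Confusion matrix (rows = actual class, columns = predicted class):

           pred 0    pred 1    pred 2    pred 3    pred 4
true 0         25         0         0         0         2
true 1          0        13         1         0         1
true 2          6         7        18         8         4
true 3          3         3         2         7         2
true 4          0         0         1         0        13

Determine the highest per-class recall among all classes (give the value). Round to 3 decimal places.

Per-class recall (TP/(TP+FN)):
  0: TP=25, FN=0+0+0+2=2 → 25/27 = 0.9259
  1: TP=13, FN=0+1+0+1=2 → 13/15 = 0.8667
  2: TP=18, FN=6+7+8+4=25 → 18/43 = 0.4186
  3: TP=7, FN=3+3+2+2=10 → 7/17 = 0.4118
  4: TP=13, FN=0+0+1+0=1 → 13/14 = 0.9286
Highest is class '4' with recall = 0.929.

0.929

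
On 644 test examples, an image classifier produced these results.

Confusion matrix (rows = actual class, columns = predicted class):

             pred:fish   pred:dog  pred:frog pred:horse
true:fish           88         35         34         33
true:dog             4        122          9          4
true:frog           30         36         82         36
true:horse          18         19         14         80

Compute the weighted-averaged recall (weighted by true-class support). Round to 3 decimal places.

0.578

Per-class recall (TP/(TP+FN)):
  fish: TP=88, FN=35+34+33=102 → 88/190 = 0.4632
  dog: TP=122, FN=4+9+4=17 → 122/139 = 0.8777
  frog: TP=82, FN=30+36+36=102 → 82/184 = 0.4457
  horse: TP=80, FN=18+19+14=51 → 80/131 = 0.6107
Weighted-recall = Σ (supportᵢ/N)·recallᵢ with N=644: (190/644)·0.4632 + (139/644)·0.8777 + (184/644)·0.4457 + (131/644)·0.6107 = 0.578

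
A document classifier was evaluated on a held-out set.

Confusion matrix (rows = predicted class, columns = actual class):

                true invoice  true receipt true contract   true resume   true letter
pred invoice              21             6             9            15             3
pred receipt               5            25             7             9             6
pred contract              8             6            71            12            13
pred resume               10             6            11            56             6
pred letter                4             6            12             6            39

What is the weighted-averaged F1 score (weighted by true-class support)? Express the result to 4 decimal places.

0.5718

Per-class F1 score (2·TP/(2·TP+FP+FN)):
  invoice: TP=21, FP=6+9+15+3=33, FN=5+8+10+4=27 → 42/102 = 0.41176
  receipt: TP=25, FP=5+7+9+6=27, FN=6+6+6+6=24 → 50/101 = 0.49505
  contract: TP=71, FP=8+6+12+13=39, FN=9+7+11+12=39 → 142/220 = 0.64545
  resume: TP=56, FP=10+6+11+6=33, FN=15+9+12+6=42 → 112/187 = 0.59893
  letter: TP=39, FP=4+6+12+6=28, FN=3+6+13+6=28 → 78/134 = 0.58209
Weighted-F1 score = Σ (supportᵢ/N)·F1 scoreᵢ with N=372: (48/372)·0.41176 + (49/372)·0.49505 + (110/372)·0.64545 + (98/372)·0.59893 + (67/372)·0.58209 = 0.5718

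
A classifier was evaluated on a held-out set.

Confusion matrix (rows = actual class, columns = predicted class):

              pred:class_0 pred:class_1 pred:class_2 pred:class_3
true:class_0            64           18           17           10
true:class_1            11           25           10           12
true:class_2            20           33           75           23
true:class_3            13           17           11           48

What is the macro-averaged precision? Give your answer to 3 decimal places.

Per-class precision (TP/(TP+FP)):
  class_0: TP=64, FP=11+20+13=44 → 64/108 = 0.5926
  class_1: TP=25, FP=18+33+17=68 → 25/93 = 0.2688
  class_2: TP=75, FP=17+10+11=38 → 75/113 = 0.6637
  class_3: TP=48, FP=10+12+23=45 → 48/93 = 0.5161
Macro-precision = mean = (0.5926 + 0.2688 + 0.6637 + 0.5161) / 4 = 0.510

0.510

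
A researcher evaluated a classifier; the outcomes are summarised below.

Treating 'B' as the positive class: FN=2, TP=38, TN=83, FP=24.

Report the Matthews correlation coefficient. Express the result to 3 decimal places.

0.654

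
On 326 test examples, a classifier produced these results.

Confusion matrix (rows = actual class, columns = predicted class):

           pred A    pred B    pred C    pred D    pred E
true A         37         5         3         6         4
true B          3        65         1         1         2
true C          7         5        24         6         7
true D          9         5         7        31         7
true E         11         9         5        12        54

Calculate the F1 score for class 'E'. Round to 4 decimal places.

0.6545

Treat 'E' as positive and all other classes as negative.
F1 score = 2·TP/(2·TP+FP+FN).
E: TP=54, FP=4+2+7+7=20, FN=11+9+5+12=37 → 108/165 = 0.65455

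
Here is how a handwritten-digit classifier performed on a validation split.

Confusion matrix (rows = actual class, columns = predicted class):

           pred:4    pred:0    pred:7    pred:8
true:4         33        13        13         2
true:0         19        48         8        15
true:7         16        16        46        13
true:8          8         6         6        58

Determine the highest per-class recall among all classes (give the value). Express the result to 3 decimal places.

0.744

Per-class recall (TP/(TP+FN)):
  4: TP=33, FN=13+13+2=28 → 33/61 = 0.5410
  0: TP=48, FN=19+8+15=42 → 48/90 = 0.5333
  7: TP=46, FN=16+16+13=45 → 46/91 = 0.5055
  8: TP=58, FN=8+6+6=20 → 58/78 = 0.7436
Highest is class '8' with recall = 0.744.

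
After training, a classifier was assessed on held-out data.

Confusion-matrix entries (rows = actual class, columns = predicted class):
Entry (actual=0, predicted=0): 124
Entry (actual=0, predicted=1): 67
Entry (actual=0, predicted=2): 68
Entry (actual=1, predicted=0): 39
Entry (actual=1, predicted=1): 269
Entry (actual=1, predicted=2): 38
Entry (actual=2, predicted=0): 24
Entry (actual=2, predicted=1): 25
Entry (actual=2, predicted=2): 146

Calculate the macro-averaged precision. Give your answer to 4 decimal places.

0.6625

Per-class precision (TP/(TP+FP)):
  0: TP=124, FP=39+24=63 → 124/187 = 0.66310
  1: TP=269, FP=67+25=92 → 269/361 = 0.74515
  2: TP=146, FP=68+38=106 → 146/252 = 0.57937
Macro-precision = mean = (0.66310 + 0.74515 + 0.57937) / 3 = 0.6625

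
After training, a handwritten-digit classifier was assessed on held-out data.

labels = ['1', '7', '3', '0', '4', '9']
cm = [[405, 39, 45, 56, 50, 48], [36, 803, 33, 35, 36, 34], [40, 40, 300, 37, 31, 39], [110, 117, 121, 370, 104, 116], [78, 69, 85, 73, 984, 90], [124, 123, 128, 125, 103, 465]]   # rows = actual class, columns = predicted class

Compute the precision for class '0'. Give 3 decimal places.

0.532

Take TP from the diagonal, FP from the rest of the '0' prediction marginal, FN from the rest of the '0' actual marginal.
precision = TP/(TP+FP).
0: TP=370, FP=56+35+37+73+125=326 → 370/696 = 0.5316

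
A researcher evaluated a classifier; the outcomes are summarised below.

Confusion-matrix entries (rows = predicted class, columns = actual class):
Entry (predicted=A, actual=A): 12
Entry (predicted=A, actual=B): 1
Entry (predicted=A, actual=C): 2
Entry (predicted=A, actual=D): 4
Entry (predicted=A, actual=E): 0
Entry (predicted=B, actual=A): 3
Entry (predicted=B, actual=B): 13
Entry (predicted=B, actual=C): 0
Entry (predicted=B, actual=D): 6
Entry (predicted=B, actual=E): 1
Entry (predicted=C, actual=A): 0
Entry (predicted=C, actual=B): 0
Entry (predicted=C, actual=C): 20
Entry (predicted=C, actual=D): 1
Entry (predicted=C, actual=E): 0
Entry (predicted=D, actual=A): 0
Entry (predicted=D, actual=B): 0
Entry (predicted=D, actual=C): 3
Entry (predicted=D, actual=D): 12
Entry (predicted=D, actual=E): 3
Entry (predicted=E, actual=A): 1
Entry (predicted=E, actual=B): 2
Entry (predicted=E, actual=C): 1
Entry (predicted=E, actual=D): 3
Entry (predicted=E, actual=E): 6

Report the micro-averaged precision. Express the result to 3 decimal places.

0.670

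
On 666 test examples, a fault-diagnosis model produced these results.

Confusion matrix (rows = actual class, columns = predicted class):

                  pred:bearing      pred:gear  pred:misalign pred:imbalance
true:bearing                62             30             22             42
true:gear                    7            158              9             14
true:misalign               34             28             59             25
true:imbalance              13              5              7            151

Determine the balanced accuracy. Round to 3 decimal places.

0.625

Balanced accuracy = mean of per-class recall.
  bearing: recall = 62/156 = 0.3974
  gear: recall = 158/188 = 0.8404
  misalign: recall = 59/146 = 0.4041
  imbalance: recall = 151/176 = 0.8580
Mean = (0.3974 + 0.8404 + 0.4041 + 0.8580) / 4 = 0.625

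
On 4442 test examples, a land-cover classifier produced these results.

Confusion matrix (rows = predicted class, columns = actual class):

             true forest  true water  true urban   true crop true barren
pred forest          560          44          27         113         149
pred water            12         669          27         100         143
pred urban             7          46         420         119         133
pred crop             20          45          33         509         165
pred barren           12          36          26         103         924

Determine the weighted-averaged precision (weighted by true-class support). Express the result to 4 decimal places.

Per-class precision (TP/(TP+FP)):
  forest: TP=560, FP=44+27+113+149=333 → 560/893 = 0.62710
  water: TP=669, FP=12+27+100+143=282 → 669/951 = 0.70347
  urban: TP=420, FP=7+46+119+133=305 → 420/725 = 0.57931
  crop: TP=509, FP=20+45+33+165=263 → 509/772 = 0.65933
  barren: TP=924, FP=12+36+26+103=177 → 924/1101 = 0.83924
Weighted-precision = Σ (supportᵢ/N)·precisionᵢ with N=4442: (611/4442)·0.62710 + (840/4442)·0.70347 + (533/4442)·0.57931 + (944/4442)·0.65933 + (1514/4442)·0.83924 = 0.7150

0.7150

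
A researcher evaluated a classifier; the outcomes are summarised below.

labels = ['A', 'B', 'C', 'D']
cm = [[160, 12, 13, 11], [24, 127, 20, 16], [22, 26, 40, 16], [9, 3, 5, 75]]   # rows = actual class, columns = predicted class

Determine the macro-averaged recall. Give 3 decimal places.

Per-class recall (TP/(TP+FN)):
  A: TP=160, FN=12+13+11=36 → 160/196 = 0.8163
  B: TP=127, FN=24+20+16=60 → 127/187 = 0.6791
  C: TP=40, FN=22+26+16=64 → 40/104 = 0.3846
  D: TP=75, FN=9+3+5=17 → 75/92 = 0.8152
Macro-recall = mean = (0.8163 + 0.6791 + 0.3846 + 0.8152) / 4 = 0.674

0.674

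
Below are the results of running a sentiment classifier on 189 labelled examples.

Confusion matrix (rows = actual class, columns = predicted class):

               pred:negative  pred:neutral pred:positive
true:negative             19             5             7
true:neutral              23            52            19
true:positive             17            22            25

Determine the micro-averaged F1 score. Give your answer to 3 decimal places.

Micro-averaging pools counts across classes: ΣTP=96, ΣFP=93, ΣFN=93.
Micro-F1 score = 2·TP/(2·TP+FP+FN) on pooled counts = 0.508 (equals overall accuracy in single-label multiclass).

0.508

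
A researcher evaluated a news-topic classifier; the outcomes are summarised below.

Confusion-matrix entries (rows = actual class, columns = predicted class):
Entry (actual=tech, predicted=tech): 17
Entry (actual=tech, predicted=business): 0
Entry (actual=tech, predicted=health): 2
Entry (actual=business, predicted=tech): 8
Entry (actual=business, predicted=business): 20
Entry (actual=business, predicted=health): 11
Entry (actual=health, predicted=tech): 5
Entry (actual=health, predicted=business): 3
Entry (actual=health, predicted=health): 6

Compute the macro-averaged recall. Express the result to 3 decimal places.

0.612

Per-class recall (TP/(TP+FN)):
  tech: TP=17, FN=0+2=2 → 17/19 = 0.8947
  business: TP=20, FN=8+11=19 → 20/39 = 0.5128
  health: TP=6, FN=5+3=8 → 6/14 = 0.4286
Macro-recall = mean = (0.8947 + 0.5128 + 0.4286) / 3 = 0.612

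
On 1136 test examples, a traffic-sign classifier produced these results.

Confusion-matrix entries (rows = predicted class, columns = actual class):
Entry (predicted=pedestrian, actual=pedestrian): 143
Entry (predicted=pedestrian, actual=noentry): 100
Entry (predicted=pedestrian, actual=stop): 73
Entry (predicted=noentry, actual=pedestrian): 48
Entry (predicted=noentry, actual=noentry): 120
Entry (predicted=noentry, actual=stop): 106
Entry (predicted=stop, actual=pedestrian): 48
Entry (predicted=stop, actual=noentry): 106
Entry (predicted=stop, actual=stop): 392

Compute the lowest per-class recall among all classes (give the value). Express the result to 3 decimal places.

Per-class recall (TP/(TP+FN)):
  pedestrian: TP=143, FN=48+48=96 → 143/239 = 0.5983
  noentry: TP=120, FN=100+106=206 → 120/326 = 0.3681
  stop: TP=392, FN=73+106=179 → 392/571 = 0.6865
Lowest is class 'noentry' with recall = 0.368.

0.368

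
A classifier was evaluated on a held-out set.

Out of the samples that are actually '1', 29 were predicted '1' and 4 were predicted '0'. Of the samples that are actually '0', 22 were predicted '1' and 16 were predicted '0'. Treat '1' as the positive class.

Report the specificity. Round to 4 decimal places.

0.4211

Specificity = TN/(TN+FP) = 16/(16+22) = 0.4211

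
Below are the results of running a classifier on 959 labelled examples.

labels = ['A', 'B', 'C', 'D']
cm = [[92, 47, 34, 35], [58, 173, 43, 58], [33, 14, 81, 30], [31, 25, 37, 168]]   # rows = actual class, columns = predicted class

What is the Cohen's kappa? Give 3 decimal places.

Observed agreement pₒ = trace/N = 514/959 = 0.5360
Expected agreement pₑ = Σ (rowᵢ·colᵢ)/N² = (208·214 + 332·259 + 158·195 + 261·291)/959² = 0.2580
κ = (pₒ − pₑ)/(1 − pₑ) = (0.5360 − 0.2580)/(1 − 0.2580) = 0.375

0.375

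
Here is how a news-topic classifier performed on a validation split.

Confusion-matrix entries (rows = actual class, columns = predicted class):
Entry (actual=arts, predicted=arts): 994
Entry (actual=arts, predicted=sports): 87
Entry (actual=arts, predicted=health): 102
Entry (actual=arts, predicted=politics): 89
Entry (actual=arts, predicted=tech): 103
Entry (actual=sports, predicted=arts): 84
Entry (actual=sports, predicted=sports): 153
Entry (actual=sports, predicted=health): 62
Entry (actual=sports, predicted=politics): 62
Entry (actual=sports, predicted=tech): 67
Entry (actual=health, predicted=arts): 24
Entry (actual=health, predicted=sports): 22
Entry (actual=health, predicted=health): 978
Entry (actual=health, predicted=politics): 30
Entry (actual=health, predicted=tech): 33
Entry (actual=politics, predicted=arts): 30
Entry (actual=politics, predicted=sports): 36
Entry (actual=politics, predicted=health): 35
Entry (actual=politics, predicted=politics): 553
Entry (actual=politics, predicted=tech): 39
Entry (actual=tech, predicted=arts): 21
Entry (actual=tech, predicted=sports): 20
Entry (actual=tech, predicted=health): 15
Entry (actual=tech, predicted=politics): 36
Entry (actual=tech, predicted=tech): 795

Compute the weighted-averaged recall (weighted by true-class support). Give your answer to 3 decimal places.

Per-class recall (TP/(TP+FN)):
  arts: TP=994, FN=87+102+89+103=381 → 994/1375 = 0.7229
  sports: TP=153, FN=84+62+62+67=275 → 153/428 = 0.3575
  health: TP=978, FN=24+22+30+33=109 → 978/1087 = 0.8997
  politics: TP=553, FN=30+36+35+39=140 → 553/693 = 0.7980
  tech: TP=795, FN=21+20+15+36=92 → 795/887 = 0.8963
Weighted-recall = Σ (supportᵢ/N)·recallᵢ with N=4470: (1375/4470)·0.7229 + (428/4470)·0.3575 + (1087/4470)·0.8997 + (693/4470)·0.7980 + (887/4470)·0.8963 = 0.777

0.777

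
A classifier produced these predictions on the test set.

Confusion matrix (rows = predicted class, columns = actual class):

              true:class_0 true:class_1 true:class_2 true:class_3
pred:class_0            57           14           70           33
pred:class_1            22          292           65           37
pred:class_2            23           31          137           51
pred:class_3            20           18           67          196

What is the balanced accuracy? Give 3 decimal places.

0.578

Balanced accuracy = mean of per-class recall.
  class_0: recall = 57/122 = 0.4672
  class_1: recall = 292/355 = 0.8225
  class_2: recall = 137/339 = 0.4041
  class_3: recall = 196/317 = 0.6183
Mean = (0.4672 + 0.8225 + 0.4041 + 0.6183) / 4 = 0.578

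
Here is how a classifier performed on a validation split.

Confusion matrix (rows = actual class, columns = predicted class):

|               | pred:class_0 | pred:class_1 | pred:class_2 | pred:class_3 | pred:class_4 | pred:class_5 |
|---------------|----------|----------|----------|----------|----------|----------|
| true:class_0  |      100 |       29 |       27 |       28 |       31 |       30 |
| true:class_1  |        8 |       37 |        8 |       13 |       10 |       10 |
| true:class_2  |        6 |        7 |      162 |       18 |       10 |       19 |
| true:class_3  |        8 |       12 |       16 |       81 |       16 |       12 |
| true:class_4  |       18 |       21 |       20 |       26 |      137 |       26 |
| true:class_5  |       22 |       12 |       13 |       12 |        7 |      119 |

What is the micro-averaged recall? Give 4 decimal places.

Micro-averaging pools counts across classes: ΣTP=636, ΣFP=495, ΣFN=495.
Micro-recall = TP/(TP+FN) on pooled counts = 0.5623 (equals overall accuracy in single-label multiclass).

0.5623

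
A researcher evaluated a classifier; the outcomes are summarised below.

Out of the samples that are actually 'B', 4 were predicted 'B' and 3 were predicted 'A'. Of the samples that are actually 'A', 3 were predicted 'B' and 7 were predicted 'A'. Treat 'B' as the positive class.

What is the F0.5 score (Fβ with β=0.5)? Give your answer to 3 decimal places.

Fβ = (1+β²)·TP / ((1+β²)·TP + β²·FN + FP), with β²=1/4
= 1.25·4 / (1.25·4 + 0.25·3 + 3) = 0.571

0.571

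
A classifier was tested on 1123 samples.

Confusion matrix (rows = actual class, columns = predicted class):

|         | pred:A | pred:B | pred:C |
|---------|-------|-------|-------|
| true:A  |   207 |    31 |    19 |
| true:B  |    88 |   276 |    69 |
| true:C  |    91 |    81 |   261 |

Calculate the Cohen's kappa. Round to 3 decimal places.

0.495

Observed agreement pₒ = trace/N = 744/1123 = 0.6625
Expected agreement pₑ = Σ (rowᵢ·colᵢ)/N² = (257·386 + 433·388 + 433·349)/1123² = 0.3317
κ = (pₒ − pₑ)/(1 − pₑ) = (0.6625 − 0.3317)/(1 − 0.3317) = 0.495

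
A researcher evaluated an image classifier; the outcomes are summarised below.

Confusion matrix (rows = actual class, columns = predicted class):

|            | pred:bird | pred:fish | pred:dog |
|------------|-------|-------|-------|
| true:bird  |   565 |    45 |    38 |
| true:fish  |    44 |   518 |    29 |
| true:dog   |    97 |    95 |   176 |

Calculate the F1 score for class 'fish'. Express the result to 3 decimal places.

0.829

F1 score = 2·TP/(2·TP+FP+FN).
fish: TP=518, FP=45+95=140, FN=44+29=73 → 1036/1249 = 0.8295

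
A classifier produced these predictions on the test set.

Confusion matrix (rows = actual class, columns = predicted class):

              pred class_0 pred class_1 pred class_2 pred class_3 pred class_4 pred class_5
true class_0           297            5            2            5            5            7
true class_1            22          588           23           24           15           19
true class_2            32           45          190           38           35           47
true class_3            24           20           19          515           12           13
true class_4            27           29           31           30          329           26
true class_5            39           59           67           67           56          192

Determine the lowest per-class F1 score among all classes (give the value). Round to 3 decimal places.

0.490

Per-class F1 score (2·TP/(2·TP+FP+FN)):
  class_0: TP=297, FP=22+32+24+27+39=144, FN=5+2+5+5+7=24 → 594/762 = 0.7795
  class_1: TP=588, FP=5+45+20+29+59=158, FN=22+23+24+15+19=103 → 1176/1437 = 0.8184
  class_2: TP=190, FP=2+23+19+31+67=142, FN=32+45+38+35+47=197 → 380/719 = 0.5285
  class_3: TP=515, FP=5+24+38+30+67=164, FN=24+20+19+12+13=88 → 1030/1282 = 0.8034
  class_4: TP=329, FP=5+15+35+12+56=123, FN=27+29+31+30+26=143 → 658/924 = 0.7121
  class_5: TP=192, FP=7+19+47+13+26=112, FN=39+59+67+67+56=288 → 384/784 = 0.4898
Lowest is class 'class_5' with F1 score = 0.490.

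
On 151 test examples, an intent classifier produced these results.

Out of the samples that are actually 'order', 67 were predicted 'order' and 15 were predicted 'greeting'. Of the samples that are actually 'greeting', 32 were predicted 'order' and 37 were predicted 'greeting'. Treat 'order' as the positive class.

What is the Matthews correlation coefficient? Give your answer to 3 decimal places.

0.370

MCC = (TP·TN − FP·FN) / √((TP+FP)(TP+FN)(TN+FP)(TN+FN))
Numerator = 67·37 − 32·15 = 1999
Denominator = √(99·82·69·52) = √29127384 = 5396.9792
MCC = 1999 / 5396.9792 = 0.370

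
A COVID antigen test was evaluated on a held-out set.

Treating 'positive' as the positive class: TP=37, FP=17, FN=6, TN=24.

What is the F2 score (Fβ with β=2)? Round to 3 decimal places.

0.819

Fβ = (1+β²)·TP / ((1+β²)·TP + β²·FN + FP), with β²=4
= 5·37 / (5·37 + 4·6 + 17) = 0.819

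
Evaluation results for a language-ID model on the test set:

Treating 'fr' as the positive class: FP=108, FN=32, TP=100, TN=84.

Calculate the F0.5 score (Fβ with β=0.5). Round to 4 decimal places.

Fβ = (1+β²)·TP / ((1+β²)·TP + β²·FN + FP), with β²=1/4
= 1.25·100 / (1.25·100 + 0.25·32 + 108) = 0.5187

0.5187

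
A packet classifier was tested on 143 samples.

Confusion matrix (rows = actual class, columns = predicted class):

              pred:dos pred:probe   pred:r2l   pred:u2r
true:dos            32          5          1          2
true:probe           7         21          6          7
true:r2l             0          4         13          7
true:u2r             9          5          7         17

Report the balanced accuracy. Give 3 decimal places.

Balanced accuracy = mean of per-class recall.
  dos: recall = 32/40 = 0.8000
  probe: recall = 21/41 = 0.5122
  r2l: recall = 13/24 = 0.5417
  u2r: recall = 17/38 = 0.4474
Mean = (0.8000 + 0.5122 + 0.5417 + 0.4474) / 4 = 0.575

0.575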